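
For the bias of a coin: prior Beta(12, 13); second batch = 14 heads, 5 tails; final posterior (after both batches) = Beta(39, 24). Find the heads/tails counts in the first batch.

13 heads and 6 tails

Because Beta–binomial updating is additive in the counts, the combined data contributed (α_post−α_prior, β_post−β_prior) successes and failures.
Total across both batches: 39−12=27 heads, 24−13=11 tails.
Subtract the second batch: 27−14=13 heads and 11−5=6 tails.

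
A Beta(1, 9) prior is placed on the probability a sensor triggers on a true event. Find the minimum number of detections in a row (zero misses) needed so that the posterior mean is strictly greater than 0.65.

k = 16

After k detections and 0 misses the posterior is Beta(1+k, 9), with mean (1+k)/(1+9+k).
Set (1+k)/(10+k) > 0.65 and solve: k > (0.65·10 − 1)/(1 − 0.65) = 15.714.
The smallest integer exceeding 15.714 is 16.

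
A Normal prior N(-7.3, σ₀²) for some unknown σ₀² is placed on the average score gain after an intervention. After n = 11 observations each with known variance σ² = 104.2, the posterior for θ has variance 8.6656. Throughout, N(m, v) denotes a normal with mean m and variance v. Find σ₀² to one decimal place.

Posterior precision equals prior precision plus data precision: 1/σ_n² = 1/σ₀² + n/σ².
So 1/σ₀² = 1/8.6656 − 11/104.2 = 0.115399 − 0.105566 = 0.009833.
Hence σ₀² = 1/0.009833 ≈ 101.7.

σ₀² = 101.7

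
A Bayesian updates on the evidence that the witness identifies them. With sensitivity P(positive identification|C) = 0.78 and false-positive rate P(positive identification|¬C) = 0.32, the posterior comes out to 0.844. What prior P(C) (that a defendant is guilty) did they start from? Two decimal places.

P(C) = 0.69

Bayes' rule in odds form gives O(C|E) = O(C)·[P(E|C)/P(E|¬C)], hence O(C) = O(C|E)/LR.
Posterior odds = 0.844/(1−0.844) = 5.4103. LR = 0.78/0.32 = 2.4375.
Prior odds = 5.4103/2.4375 = 2.2196, so P(C) = 2.2196/(1+2.2196) ≈ 0.69.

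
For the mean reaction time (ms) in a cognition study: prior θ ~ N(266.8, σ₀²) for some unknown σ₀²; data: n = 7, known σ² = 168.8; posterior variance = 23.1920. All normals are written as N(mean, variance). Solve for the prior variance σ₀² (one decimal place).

Posterior precision equals prior precision plus data precision: 1/σ_n² = 1/σ₀² + n/σ².
So 1/σ₀² = 1/23.1920 − 7/168.8 = 0.043118 − 0.041469 = 0.001649.
Hence σ₀² = 1/0.001649 ≈ 606.4.

σ₀² = 606.4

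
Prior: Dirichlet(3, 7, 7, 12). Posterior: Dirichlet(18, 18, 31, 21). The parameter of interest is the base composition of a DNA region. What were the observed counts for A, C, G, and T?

counts (15, 11, 24, 9)

For a Dirichlet(α) prior with multinomial counts c, the posterior is Dirichlet(α + c) componentwise.
Counts are posterior − prior componentwise: 18−3=15, 18−7=11, 31−7=24, 21−12=9.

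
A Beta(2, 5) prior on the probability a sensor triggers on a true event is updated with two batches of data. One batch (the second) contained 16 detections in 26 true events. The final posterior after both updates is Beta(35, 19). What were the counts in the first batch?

Sequential conjugate updates are equivalent to a single update on the pooled data, so total successes = posterior α − prior α and total failures = posterior β − prior β.
Total across both batches: 35−2=33 detections, 19−5=14 misses.
Subtract the second batch: 33−16=17 detections and 14−10=4 misses.

17 detections and 4 misses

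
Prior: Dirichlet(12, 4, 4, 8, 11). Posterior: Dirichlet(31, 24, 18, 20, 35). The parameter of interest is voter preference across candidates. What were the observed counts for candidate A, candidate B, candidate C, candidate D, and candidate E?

counts (19, 20, 14, 12, 24)

For a Dirichlet(α) prior with multinomial counts c, the posterior is Dirichlet(α + c) componentwise.
Counts are posterior − prior componentwise: 31−12=19, 24−4=20, 18−4=14, 20−8=12, 35−11=24.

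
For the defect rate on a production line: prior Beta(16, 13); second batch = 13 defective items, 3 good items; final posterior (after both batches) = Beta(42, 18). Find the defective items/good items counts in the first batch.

13 defective items and 2 good items

Because Beta–binomial updating is additive in the counts, the combined data contributed (α_post−α_prior, β_post−β_prior) successes and failures.
Total across both batches: 42−16=26 defective items, 18−13=5 good items.
Subtract the second batch: 26−13=13 defective items and 5−3=2 good items.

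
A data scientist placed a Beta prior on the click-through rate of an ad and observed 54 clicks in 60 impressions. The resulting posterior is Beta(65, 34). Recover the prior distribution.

Beta is conjugate to the binomial likelihood: posterior = Beta(a+s, b+f).
Subtract the data counts: 65−54=11, 34−6=28.

Beta(11, 28)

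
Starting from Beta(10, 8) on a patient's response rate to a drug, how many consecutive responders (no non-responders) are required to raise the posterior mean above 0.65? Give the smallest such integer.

After k responders and 0 non-responders the posterior is Beta(10+k, 8), with mean (10+k)/(10+8+k).
Set (10+k)/(18+k) > 0.65 and solve: k > (0.65·18 − 10)/(1 − 0.65) = 4.857.
The smallest integer exceeding 4.857 is 5.

k = 5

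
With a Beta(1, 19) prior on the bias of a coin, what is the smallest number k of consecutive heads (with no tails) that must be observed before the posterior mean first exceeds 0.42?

k = 13

After k heads and 0 tails the posterior is Beta(1+k, 19), with mean (1+k)/(1+19+k).
Set (1+k)/(20+k) > 0.42 and solve: k > (0.42·20 − 1)/(1 − 0.42) = 12.759.
The smallest integer exceeding 12.759 is 13, and checking k=13: (14)/(33) = 0.4242 > 0.42.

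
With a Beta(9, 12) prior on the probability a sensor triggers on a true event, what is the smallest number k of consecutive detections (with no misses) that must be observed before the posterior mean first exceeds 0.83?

k = 50

After k detections and 0 misses the posterior is Beta(9+k, 12), with mean (9+k)/(9+12+k).
Set (9+k)/(21+k) > 0.83 and solve: k > (0.83·21 − 9)/(1 − 0.83) = 49.588.
The smallest integer exceeding 49.588 is 50, and checking k=50: (59)/(71) = 0.8310 > 0.83.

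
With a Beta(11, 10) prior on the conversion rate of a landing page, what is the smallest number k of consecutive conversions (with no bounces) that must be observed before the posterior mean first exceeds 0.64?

k = 7

After k conversions and 0 bounces the posterior is Beta(11+k, 10), with mean (11+k)/(11+10+k).
Set (11+k)/(21+k) > 0.64 and solve: k > (0.64·21 − 11)/(1 − 0.64) = 6.778.
The smallest integer exceeding 6.778 is 7, and checking k=7: (18)/(28) = 0.6429 > 0.64.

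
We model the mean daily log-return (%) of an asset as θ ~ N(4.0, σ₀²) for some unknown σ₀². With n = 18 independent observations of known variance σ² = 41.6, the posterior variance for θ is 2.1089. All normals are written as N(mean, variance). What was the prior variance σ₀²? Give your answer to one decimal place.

σ₀² = 24.1

Posterior precision equals prior precision plus data precision: 1/σ_n² = 1/σ₀² + n/σ².
So 1/σ₀² = 1/2.1089 − 18/41.6 = 0.474181 − 0.432692 = 0.041489.
Hence σ₀² = 1/0.041489 ≈ 24.1.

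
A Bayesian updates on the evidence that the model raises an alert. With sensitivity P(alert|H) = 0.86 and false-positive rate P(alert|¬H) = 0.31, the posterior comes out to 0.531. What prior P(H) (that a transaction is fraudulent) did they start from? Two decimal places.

Bayes' rule in odds form gives O(H|E) = O(H)·[P(E|H)/P(E|¬H)], hence O(H) = O(H|E)/LR.
Posterior odds = 0.531/(1−0.531) = 1.1322. LR = 0.86/0.31 = 2.7742.
Prior odds = 1.1322/2.7742 = 0.4081, so P(H) = 0.4081/(1+0.4081) ≈ 0.29.

P(H) = 0.29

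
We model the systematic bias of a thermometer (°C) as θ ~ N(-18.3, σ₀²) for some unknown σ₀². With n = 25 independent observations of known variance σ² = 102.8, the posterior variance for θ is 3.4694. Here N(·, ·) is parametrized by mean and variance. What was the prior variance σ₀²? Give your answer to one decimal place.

σ₀² = 22.2

Posterior precision equals prior precision plus data precision: 1/σ_n² = 1/σ₀² + n/σ².
So 1/σ₀² = 1/3.4694 − 25/102.8 = 0.288234 − 0.243191 = 0.045043.
Hence σ₀² = 1/0.045043 ≈ 22.2.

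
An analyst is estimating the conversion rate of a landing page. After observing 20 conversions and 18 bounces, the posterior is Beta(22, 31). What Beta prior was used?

Beta is conjugate to the binomial likelihood: posterior = Beta(α+s, β+f).
So α = 22 − 20 = 2 and β = 31 − 18 = 13.

Beta(2, 13)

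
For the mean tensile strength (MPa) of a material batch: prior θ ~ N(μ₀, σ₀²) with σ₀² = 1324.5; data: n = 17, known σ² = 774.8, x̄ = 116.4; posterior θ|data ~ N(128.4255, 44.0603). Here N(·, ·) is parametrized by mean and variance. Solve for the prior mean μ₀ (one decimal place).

μ₀ = 477.9

The posterior mean is a precision-weighted average: μ_n = (τ₀μ₀ + τ_data·x̄)/(τ₀+τ_data), with τ₀=1/σ₀² and τ_data=n/σ².
Here τ₀ = 1/1324.5 = 0.000755 and τ_data = 17/774.8 = 0.021941, so τ_n = 0.022696.
Rearranging for μ₀: μ₀ = (μ_n·τ_n − τ_data·x̄)/τ₀ = (128.4255·0.022696 − 0.021941·116.4) / 0.000755 = 0.360813/0.000755 ≈ 477.9.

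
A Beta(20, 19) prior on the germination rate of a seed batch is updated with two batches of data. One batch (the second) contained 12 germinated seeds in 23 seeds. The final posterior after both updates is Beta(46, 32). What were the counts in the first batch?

14 germinated seeds and 2 non-germinating seeds

Because Beta–binomial updating is additive in the counts, the combined data contributed (α_post−α_prior, β_post−β_prior) successes and failures.
Total across both batches: 46−20=26 germinated seeds, 32−19=13 non-germinating seeds.
Subtract the second batch: 26−12=14 germinated seeds and 13−11=2 non-germinating seeds.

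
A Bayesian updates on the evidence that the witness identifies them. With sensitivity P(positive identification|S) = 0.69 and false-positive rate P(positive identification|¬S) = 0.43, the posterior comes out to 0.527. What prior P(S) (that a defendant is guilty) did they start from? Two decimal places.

In odds form, posterior odds = prior odds × likelihood ratio, so prior odds = posterior odds ÷ LR.
Posterior odds = 0.527/(1−0.527) = 1.1142. LR = 0.69/0.43 = 1.6047.
Prior odds = 1.1142/1.6047 = 0.6943, so P(S) = 0.6943/(1+0.6943) ≈ 0.41.

P(S) = 0.41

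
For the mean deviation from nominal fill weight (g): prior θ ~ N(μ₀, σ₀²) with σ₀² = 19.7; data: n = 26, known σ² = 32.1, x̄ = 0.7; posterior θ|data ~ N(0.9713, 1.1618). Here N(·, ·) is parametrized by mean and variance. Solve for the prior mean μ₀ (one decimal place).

μ₀ = 5.3

The posterior mean is a precision-weighted average: μ_n = (τ₀μ₀ + τ_data·x̄)/(τ₀+τ_data), with τ₀=1/σ₀² and τ_data=n/σ².
Here τ₀ = 1/19.7 = 0.050761 and τ_data = 26/32.1 = 0.809969, so τ_n = 0.860730.
Rearranging for μ₀: μ₀ = (μ_n·τ_n − τ_data·x̄)/τ₀ = (0.9713·0.860730 − 0.809969·0.7) / 0.050761 = 0.269049/0.050761 ≈ 5.3.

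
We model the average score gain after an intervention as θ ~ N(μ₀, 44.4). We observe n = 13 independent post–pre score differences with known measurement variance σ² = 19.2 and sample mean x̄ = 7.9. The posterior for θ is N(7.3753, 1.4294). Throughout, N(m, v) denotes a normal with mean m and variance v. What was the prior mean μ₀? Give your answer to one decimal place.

μ₀ = -8.4

The posterior mean is a precision-weighted average: μ_n = (τ₀μ₀ + τ_data·x̄)/(τ₀+τ_data), with τ₀=1/σ₀² and τ_data=n/σ².
Here τ₀ = 1/44.4 = 0.022523 and τ_data = 13/19.2 = 0.677083, so τ_n = 0.699606.
Rearranging for μ₀: μ₀ = (μ_n·τ_n − τ_data·x̄)/τ₀ = (7.3753·0.699606 − 0.677083·7.9) / 0.022523 = -0.189152/0.022523 ≈ -8.4.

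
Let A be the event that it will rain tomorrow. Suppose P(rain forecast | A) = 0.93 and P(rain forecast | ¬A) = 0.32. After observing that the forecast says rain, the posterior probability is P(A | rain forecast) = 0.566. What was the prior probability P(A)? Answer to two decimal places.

In odds form, posterior odds = prior odds × likelihood ratio, so prior odds = posterior odds ÷ LR.
Posterior odds = 0.566/(1−0.566) = 1.3041. LR = 0.93/0.32 = 2.9062.
Prior odds = 1.3041/2.9062 = 0.4487, so P(A) = 0.4487/(1+0.4487) ≈ 0.31.

P(A) = 0.31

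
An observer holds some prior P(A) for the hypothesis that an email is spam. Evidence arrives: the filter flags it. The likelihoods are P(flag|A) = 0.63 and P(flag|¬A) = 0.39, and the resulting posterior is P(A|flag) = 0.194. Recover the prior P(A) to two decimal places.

Bayes' rule in odds form gives O(A|E) = O(A)·[P(E|A)/P(E|¬A)], hence O(A) = O(A|E)/LR.
Posterior odds = 0.194/(1−0.194) = 0.2407. LR = 0.63/0.39 = 1.6154.
Prior odds = 0.2407/1.6154 = 0.1490, so P(A) = 0.1490/(1+0.1490) ≈ 0.13.

P(A) = 0.13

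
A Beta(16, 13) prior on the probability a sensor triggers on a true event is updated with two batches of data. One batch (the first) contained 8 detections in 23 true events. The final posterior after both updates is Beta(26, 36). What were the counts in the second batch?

2 detections and 8 misses

Because Beta–binomial updating is additive in the counts, the combined data contributed (α_post−α_prior, β_post−β_prior) successes and failures.
Total across both batches: 26−16=10 detections, 36−13=23 misses.
Subtract the first batch: 10−8=2 detections and 23−15=8 misses.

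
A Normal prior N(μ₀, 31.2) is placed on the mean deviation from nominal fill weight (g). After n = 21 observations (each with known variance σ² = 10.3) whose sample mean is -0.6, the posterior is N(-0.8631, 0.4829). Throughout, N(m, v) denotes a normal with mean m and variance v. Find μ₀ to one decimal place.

With known observation variance, the Normal–Normal posterior has precision τ_n = τ₀ + n/σ² and mean μ_n = (τ₀μ₀ + (n/σ²)x̄)/τ_n.
Here τ₀ = 1/31.2 = 0.032051 and τ_data = 21/10.3 = 2.038835, so τ_n = 2.070886.
Rearranging for μ₀: μ₀ = (μ_n·τ_n − τ_data·x̄)/τ₀ = (-0.8631·2.070886 − 2.038835·-0.6) / 0.032051 = -0.564081/0.032051 ≈ -17.6.

μ₀ = -17.6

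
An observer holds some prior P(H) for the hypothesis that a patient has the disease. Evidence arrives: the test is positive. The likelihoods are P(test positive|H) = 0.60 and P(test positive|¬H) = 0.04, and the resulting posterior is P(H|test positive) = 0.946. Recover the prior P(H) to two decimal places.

P(H) = 0.54

In odds form, posterior odds = prior odds × likelihood ratio, so prior odds = posterior odds ÷ LR.
Posterior odds = 0.946/(1−0.946) = 17.5185. LR = 0.60/0.04 = 15.0000.
Prior odds = 17.5185/15.0000 = 1.1679, so P(H) = 1.1679/(1+1.1679) ≈ 0.54.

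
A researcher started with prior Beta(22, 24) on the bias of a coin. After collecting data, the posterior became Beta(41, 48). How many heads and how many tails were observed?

19 heads and 24 tails

Beta is conjugate to the binomial likelihood: posterior = Beta(α+s, β+f).
Match parameters: s=41−22=19, f=48−24=24.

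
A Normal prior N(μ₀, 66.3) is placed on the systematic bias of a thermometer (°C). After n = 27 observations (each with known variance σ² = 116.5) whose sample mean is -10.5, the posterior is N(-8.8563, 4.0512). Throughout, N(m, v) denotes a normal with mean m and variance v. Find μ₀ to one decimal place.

μ₀ = 16.4

With known observation variance, the Normal–Normal posterior has precision τ_n = τ₀ + n/σ² and mean μ_n = (τ₀μ₀ + (n/σ²)x̄)/τ_n.
Here τ₀ = 1/66.3 = 0.015083 and τ_data = 27/116.5 = 0.231760, so τ_n = 0.246843.
Rearranging for μ₀: μ₀ = (μ_n·τ_n − τ_data·x̄)/τ₀ = (-8.8563·0.246843 − 0.231760·-10.5) / 0.015083 = 0.247364/0.015083 ≈ 16.4.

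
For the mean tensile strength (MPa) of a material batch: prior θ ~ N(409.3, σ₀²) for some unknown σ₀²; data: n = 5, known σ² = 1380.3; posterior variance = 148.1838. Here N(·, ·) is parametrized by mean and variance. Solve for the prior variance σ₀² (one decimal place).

σ₀² = 319.9

For the Normal–Normal model with known σ², precisions add: τ_n = τ₀ + n/σ².
So 1/σ₀² = 1/148.1838 − 5/1380.3 = 0.006748 − 0.003622 = 0.003126.
Hence σ₀² = 1/0.003126 ≈ 319.9.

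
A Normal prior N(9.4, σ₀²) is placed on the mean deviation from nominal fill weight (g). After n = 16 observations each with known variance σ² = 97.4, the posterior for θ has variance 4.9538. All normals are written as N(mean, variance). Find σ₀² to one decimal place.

σ₀² = 26.6

Posterior precision equals prior precision plus data precision: 1/σ_n² = 1/σ₀² + n/σ².
So 1/σ₀² = 1/4.9538 − 16/97.4 = 0.201865 − 0.164271 = 0.037594.
Hence σ₀² = 1/0.037594 ≈ 26.6.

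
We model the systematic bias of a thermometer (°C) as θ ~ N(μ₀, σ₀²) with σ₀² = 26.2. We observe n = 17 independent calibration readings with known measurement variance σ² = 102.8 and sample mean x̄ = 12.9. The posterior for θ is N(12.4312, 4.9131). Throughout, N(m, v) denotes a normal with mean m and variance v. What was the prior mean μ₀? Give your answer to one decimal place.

With known observation variance, the Normal–Normal posterior has precision τ_n = τ₀ + n/σ² and mean μ_n = (τ₀μ₀ + (n/σ²)x̄)/τ_n.
Here τ₀ = 1/26.2 = 0.038168 and τ_data = 17/102.8 = 0.165370, so τ_n = 0.203538.
Rearranging for μ₀: μ₀ = (μ_n·τ_n − τ_data·x̄)/τ₀ = (12.4312·0.203538 − 0.165370·12.9) / 0.038168 = 0.396949/0.038168 ≈ 10.4.

μ₀ = 10.4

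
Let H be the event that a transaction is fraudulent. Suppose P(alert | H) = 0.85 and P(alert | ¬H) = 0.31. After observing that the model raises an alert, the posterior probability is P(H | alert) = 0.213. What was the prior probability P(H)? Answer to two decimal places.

Bayes' rule in odds form gives O(H|E) = O(H)·[P(E|H)/P(E|¬H)], hence O(H) = O(H|E)/LR.
Posterior odds = 0.213/(1−0.213) = 0.2706. LR = 0.85/0.31 = 2.7419.
Prior odds = 0.2706/2.7419 = 0.0987, so P(H) = 0.0987/(1+0.0987) ≈ 0.09.

P(H) = 0.09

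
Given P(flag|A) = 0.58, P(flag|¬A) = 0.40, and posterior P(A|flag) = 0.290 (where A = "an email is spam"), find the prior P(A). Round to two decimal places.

Bayes' rule in odds form gives O(A|E) = O(A)·[P(E|A)/P(E|¬A)], hence O(A) = O(A|E)/LR.
Posterior odds = 0.290/(1−0.290) = 0.4085. LR = 0.58/0.40 = 1.4500.
Prior odds = 0.4085/1.4500 = 0.2817, so P(A) = 0.2817/(1+0.2817) ≈ 0.22.

P(A) = 0.22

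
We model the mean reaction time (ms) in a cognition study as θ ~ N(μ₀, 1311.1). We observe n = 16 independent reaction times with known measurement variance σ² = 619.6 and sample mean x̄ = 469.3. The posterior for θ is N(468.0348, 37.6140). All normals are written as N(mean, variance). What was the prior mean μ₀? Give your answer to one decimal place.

μ₀ = 425.2

With known observation variance, the Normal–Normal posterior has precision τ_n = τ₀ + n/σ² and mean μ_n = (τ₀μ₀ + (n/σ²)x̄)/τ_n.
Here τ₀ = 1/1311.1 = 0.000763 and τ_data = 16/619.6 = 0.025823, so τ_n = 0.026586.
Rearranging for μ₀: μ₀ = (μ_n·τ_n − τ_data·x̄)/τ₀ = (468.0348·0.026586 − 0.025823·469.3) / 0.000763 = 0.324439/0.000763 ≈ 425.2.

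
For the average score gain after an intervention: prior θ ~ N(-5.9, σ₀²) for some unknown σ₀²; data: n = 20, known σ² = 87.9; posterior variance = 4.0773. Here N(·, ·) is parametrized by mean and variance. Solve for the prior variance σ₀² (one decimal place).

σ₀² = 56.4

Posterior precision equals prior precision plus data precision: 1/σ_n² = 1/σ₀² + n/σ².
So 1/σ₀² = 1/4.0773 − 20/87.9 = 0.245260 − 0.227531 = 0.017729.
Hence σ₀² = 1/0.017729 ≈ 56.4.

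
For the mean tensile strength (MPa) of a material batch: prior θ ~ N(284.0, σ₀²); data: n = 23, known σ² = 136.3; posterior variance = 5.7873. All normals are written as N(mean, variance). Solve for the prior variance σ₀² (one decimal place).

Posterior precision equals prior precision plus data precision: 1/σ_n² = 1/σ₀² + n/σ².
So 1/σ₀² = 1/5.7873 − 23/136.3 = 0.172792 − 0.168745 = 0.004047.
Hence σ₀² = 1/0.004047 ≈ 247.1.

σ₀² = 247.1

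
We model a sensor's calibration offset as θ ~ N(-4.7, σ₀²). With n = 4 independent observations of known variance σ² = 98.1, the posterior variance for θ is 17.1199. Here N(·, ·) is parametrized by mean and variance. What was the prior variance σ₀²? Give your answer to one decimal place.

For the Normal–Normal model with known σ², precisions add: τ_n = τ₀ + n/σ².
So 1/σ₀² = 1/17.1199 − 4/98.1 = 0.058412 − 0.040775 = 0.017637.
Hence σ₀² = 1/0.017637 ≈ 56.7.

σ₀² = 56.7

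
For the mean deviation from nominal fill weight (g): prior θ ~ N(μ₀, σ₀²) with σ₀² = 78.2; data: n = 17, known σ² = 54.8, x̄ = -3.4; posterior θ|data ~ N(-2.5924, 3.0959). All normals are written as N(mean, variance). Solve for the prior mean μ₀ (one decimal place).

μ₀ = 17.0

The posterior mean is a precision-weighted average: μ_n = (τ₀μ₀ + τ_data·x̄)/(τ₀+τ_data), with τ₀=1/σ₀² and τ_data=n/σ².
Here τ₀ = 1/78.2 = 0.012788 and τ_data = 17/54.8 = 0.310219, so τ_n = 0.323007.
Rearranging for μ₀: μ₀ = (μ_n·τ_n − τ_data·x̄)/τ₀ = (-2.5924·0.323007 − 0.310219·-3.4) / 0.012788 = 0.217381/0.012788 ≈ 17.0.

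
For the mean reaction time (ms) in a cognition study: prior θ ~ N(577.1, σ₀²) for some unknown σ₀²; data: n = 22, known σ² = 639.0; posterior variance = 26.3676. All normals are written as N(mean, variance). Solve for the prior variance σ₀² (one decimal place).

For the Normal–Normal model with known σ², precisions add: τ_n = τ₀ + n/σ².
So 1/σ₀² = 1/26.3676 − 22/639.0 = 0.037925 − 0.034429 = 0.003496.
Hence σ₀² = 1/0.003496 ≈ 286.0.

σ₀² = 286.0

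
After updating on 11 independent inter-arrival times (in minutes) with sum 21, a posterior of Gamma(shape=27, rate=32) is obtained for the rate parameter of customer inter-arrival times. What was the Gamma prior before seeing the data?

Gamma(shape=16, rate=11)

For an exponential likelihood with a Gamma(α, β) prior on the rate, n observations with total T give posterior Gamma(α+n, β+T).
So α = 27 − 11 = 16 and β = 32 − 21 = 11.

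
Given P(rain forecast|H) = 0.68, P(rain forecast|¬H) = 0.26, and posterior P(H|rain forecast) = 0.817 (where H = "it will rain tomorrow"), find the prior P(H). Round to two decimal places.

In odds form, posterior odds = prior odds × likelihood ratio, so prior odds = posterior odds ÷ LR.
Posterior odds = 0.817/(1−0.817) = 4.4645. LR = 0.68/0.26 = 2.6154.
Prior odds = 4.4645/2.6154 = 1.7070, so P(H) = 1.7070/(1+1.7070) ≈ 0.63.

P(H) = 0.63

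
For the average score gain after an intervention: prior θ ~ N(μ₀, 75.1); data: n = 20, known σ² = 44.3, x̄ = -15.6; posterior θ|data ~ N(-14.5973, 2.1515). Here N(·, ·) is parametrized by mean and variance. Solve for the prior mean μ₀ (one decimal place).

μ₀ = 19.4

With known observation variance, the Normal–Normal posterior has precision τ_n = τ₀ + n/σ² and mean μ_n = (τ₀μ₀ + (n/σ²)x̄)/τ_n.
Here τ₀ = 1/75.1 = 0.013316 and τ_data = 20/44.3 = 0.451467, so τ_n = 0.464783.
Rearranging for μ₀: μ₀ = (μ_n·τ_n − τ_data·x̄)/τ₀ = (-14.5973·0.464783 − 0.451467·-15.6) / 0.013316 = 0.258308/0.013316 ≈ 19.4.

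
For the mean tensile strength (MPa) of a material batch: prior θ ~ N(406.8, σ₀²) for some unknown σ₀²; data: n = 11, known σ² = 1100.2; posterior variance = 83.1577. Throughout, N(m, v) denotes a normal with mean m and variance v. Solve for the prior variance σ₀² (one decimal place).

Posterior precision equals prior precision plus data precision: 1/σ_n² = 1/σ₀² + n/σ².
So 1/σ₀² = 1/83.1577 − 11/1100.2 = 0.012025 − 0.009998 = 0.002027.
Hence σ₀² = 1/0.002027 ≈ 493.3.

σ₀² = 493.3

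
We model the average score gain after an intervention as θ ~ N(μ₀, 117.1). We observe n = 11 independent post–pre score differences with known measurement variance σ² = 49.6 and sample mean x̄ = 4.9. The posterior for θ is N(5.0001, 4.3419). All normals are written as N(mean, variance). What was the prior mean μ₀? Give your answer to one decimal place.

μ₀ = 7.6

The posterior mean is a precision-weighted average: μ_n = (τ₀μ₀ + τ_data·x̄)/(τ₀+τ_data), with τ₀=1/σ₀² and τ_data=n/σ².
Here τ₀ = 1/117.1 = 0.008540 and τ_data = 11/49.6 = 0.221774, so τ_n = 0.230314.
Rearranging for μ₀: μ₀ = (μ_n·τ_n − τ_data·x̄)/τ₀ = (5.0001·0.230314 − 0.221774·4.9) / 0.008540 = 0.064900/0.008540 ≈ 7.6.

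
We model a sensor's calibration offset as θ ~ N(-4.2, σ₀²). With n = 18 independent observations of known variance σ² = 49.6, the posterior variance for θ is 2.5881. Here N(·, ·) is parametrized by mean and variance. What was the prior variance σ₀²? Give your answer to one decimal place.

For the Normal–Normal model with known σ², precisions add: τ_n = τ₀ + n/σ².
So 1/σ₀² = 1/2.5881 − 18/49.6 = 0.386384 − 0.362903 = 0.023481.
Hence σ₀² = 1/0.023481 ≈ 42.6.

σ₀² = 42.6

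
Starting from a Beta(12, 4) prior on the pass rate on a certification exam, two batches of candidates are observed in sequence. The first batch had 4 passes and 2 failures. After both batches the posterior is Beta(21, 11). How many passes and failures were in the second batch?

Because Beta–binomial updating is additive in the counts, the combined data contributed (α_post−α_prior, β_post−β_prior) successes and failures.
Total across both batches: 21−12=9 passes, 11−4=7 failures.
Subtract the first batch: 9−4=5 passes and 7−2=5 failures.

5 passes and 5 failures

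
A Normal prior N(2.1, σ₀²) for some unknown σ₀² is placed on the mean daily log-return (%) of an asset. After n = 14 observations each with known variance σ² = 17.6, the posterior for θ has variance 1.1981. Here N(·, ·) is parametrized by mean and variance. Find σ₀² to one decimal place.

Posterior precision equals prior precision plus data precision: 1/σ_n² = 1/σ₀² + n/σ².
So 1/σ₀² = 1/1.1981 − 14/17.6 = 0.834655 − 0.795455 = 0.039200.
Hence σ₀² = 1/0.039200 ≈ 25.5.

σ₀² = 25.5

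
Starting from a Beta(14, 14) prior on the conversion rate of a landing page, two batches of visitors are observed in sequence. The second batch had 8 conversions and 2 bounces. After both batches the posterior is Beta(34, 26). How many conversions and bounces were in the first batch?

Sequential conjugate updates are equivalent to a single update on the pooled data, so total successes = posterior α − prior α and total failures = posterior β − prior β.
Total across both batches: 34−14=20 conversions, 26−14=12 bounces.
Subtract the second batch: 20−8=12 conversions and 12−2=10 bounces.

12 conversions and 10 bounces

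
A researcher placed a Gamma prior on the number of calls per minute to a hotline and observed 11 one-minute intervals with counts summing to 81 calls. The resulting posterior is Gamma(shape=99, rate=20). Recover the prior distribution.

Gamma–Poisson conjugacy: posterior shape = α + Σxᵢ, posterior rate = β + n.
So α = 99 − 81 = 18 and β = 20 − 11 = 9.

Gamma(shape=18, rate=9)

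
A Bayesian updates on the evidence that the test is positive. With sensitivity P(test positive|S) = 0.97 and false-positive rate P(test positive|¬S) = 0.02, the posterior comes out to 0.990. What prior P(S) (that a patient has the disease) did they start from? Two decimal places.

Bayes' rule in odds form gives O(S|E) = O(S)·[P(E|S)/P(E|¬S)], hence O(S) = O(S|E)/LR.
Posterior odds = 0.990/(1−0.990) = 99.0000. LR = 0.97/0.02 = 48.5000.
Prior odds = 99.0000/48.5000 = 2.0412, so P(S) = 2.0412/(1+2.0412) ≈ 0.67.

P(S) = 0.67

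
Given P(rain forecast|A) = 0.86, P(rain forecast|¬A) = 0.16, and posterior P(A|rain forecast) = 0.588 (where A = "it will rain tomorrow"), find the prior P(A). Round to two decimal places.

Bayes' rule in odds form gives O(A|E) = O(A)·[P(E|A)/P(E|¬A)], hence O(A) = O(A|E)/LR.
Posterior odds = 0.588/(1−0.588) = 1.4272. LR = 0.86/0.16 = 5.3750.
Prior odds = 1.4272/5.3750 = 0.2655, so P(A) = 0.2655/(1+0.2655) ≈ 0.21.

P(A) = 0.21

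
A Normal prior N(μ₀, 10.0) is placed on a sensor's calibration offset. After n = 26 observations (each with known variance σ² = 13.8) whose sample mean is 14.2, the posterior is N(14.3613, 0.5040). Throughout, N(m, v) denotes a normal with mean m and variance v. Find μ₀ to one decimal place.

The posterior mean is a precision-weighted average: μ_n = (τ₀μ₀ + τ_data·x̄)/(τ₀+τ_data), with τ₀=1/σ₀² and τ_data=n/σ².
Here τ₀ = 1/10.0 = 0.100000 and τ_data = 26/13.8 = 1.884058, so τ_n = 1.984058.
Rearranging for μ₀: μ₀ = (μ_n·τ_n − τ_data·x̄)/τ₀ = (14.3613·1.984058 − 1.884058·14.2) / 0.100000 = 1.740029/0.100000 ≈ 17.4.

μ₀ = 17.4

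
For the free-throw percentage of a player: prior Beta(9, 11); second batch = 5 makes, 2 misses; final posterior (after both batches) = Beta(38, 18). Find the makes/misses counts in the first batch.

Because Beta–binomial updating is additive in the counts, the combined data contributed (α_post−α_prior, β_post−β_prior) successes and failures.
Total across both batches: 38−9=29 makes, 18−11=7 misses.
Subtract the second batch: 29−5=24 makes and 7−2=5 misses.

24 makes and 5 misses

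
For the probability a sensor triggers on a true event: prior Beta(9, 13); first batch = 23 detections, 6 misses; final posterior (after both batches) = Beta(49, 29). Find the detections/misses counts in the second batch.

17 detections and 10 misses

Sequential conjugate updates are equivalent to a single update on the pooled data, so total successes = posterior α − prior α and total failures = posterior β − prior β.
Total across both batches: 49−9=40 detections, 29−13=16 misses.
Subtract the first batch: 40−23=17 detections and 16−6=10 misses.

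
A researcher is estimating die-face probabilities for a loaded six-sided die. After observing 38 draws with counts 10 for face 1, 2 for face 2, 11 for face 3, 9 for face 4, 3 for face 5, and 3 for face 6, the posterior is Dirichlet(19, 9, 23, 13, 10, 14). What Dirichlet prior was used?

Dirichlet(9, 7, 12, 4, 7, 11)

For a Dirichlet(α) prior with multinomial counts c, the posterior is Dirichlet(α + c) componentwise.
Subtract each count from the matching posterior parameter: 19−10=9, 9−2=7, 23−11=12, 13−9=4, 10−3=7, 14−3=11.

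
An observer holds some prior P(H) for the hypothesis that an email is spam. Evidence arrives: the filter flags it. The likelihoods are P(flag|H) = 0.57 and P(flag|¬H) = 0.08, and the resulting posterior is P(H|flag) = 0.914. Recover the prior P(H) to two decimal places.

In odds form, posterior odds = prior odds × likelihood ratio, so prior odds = posterior odds ÷ LR.
Posterior odds = 0.914/(1−0.914) = 10.6279. LR = 0.57/0.08 = 7.1250.
Prior odds = 10.6279/7.1250 = 1.4916, so P(H) = 1.4916/(1+1.4916) ≈ 0.60.

P(H) = 0.60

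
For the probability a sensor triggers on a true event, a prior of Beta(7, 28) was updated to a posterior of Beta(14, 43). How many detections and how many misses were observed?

Beta is conjugate to the binomial likelihood: posterior = Beta(a+s, b+f).
So s = 14 − 7 = 7 and f = 43 − 28 = 15.

7 detections and 15 misses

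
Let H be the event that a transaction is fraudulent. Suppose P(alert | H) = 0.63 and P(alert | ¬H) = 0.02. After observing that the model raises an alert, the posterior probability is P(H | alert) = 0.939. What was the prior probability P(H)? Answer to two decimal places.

Bayes' rule in odds form gives O(H|E) = O(H)·[P(E|H)/P(E|¬H)], hence O(H) = O(H|E)/LR.
Posterior odds = 0.939/(1−0.939) = 15.3934. LR = 0.63/0.02 = 31.5000.
Prior odds = 15.3934/31.5000 = 0.4887, so P(H) = 0.4887/(1+0.4887) ≈ 0.33.

P(H) = 0.33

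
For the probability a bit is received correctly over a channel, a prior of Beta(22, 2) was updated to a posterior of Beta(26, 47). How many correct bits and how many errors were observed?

A Beta(α, β) prior with s successes and f failures in binomial data gives a Beta(α+s, β+f) posterior.
So s = 26 − 22 = 4 and f = 47 − 2 = 45.

4 correct bits and 45 errors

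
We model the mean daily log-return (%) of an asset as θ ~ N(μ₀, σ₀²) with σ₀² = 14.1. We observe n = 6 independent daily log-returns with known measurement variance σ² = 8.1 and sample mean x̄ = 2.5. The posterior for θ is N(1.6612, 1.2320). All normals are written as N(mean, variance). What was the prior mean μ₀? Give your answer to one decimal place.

μ₀ = -7.1

The posterior mean is a precision-weighted average: μ_n = (τ₀μ₀ + τ_data·x̄)/(τ₀+τ_data), with τ₀=1/σ₀² and τ_data=n/σ².
Here τ₀ = 1/14.1 = 0.070922 and τ_data = 6/8.1 = 0.740741, so τ_n = 0.811663.
Rearranging for μ₀: μ₀ = (μ_n·τ_n − τ_data·x̄)/τ₀ = (1.6612·0.811663 − 0.740741·2.5) / 0.070922 = -0.503518/0.070922 ≈ -7.1.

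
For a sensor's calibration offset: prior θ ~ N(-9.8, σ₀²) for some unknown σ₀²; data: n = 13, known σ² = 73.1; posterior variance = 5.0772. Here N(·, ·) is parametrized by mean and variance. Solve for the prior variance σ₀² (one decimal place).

σ₀² = 52.3

For the Normal–Normal model with known σ², precisions add: τ_n = τ₀ + n/σ².
So 1/σ₀² = 1/5.0772 − 13/73.1 = 0.196959 − 0.177839 = 0.019120.
Hence σ₀² = 1/0.019120 ≈ 52.3.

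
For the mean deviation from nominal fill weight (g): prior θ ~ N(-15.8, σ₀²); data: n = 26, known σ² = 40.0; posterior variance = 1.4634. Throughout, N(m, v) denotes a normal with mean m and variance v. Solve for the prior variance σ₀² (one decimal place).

σ₀² = 30.0

For the Normal–Normal model with known σ², precisions add: τ_n = τ₀ + n/σ².
So 1/σ₀² = 1/1.4634 − 26/40.0 = 0.683340 − 0.650000 = 0.033340.
Hence σ₀² = 1/0.033340 ≈ 30.0.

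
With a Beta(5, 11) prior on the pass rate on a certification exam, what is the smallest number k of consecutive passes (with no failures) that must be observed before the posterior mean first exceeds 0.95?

After k passes and 0 failures the posterior is Beta(5+k, 11), with mean (5+k)/(5+11+k).
Set (5+k)/(16+k) > 0.95 and solve: k > (0.95·16 − 5)/(1 − 0.95) = 204.000.
The smallest integer exceeding 204.000 is 205, and checking k=205: (210)/(221) = 0.9502 > 0.95.

k = 205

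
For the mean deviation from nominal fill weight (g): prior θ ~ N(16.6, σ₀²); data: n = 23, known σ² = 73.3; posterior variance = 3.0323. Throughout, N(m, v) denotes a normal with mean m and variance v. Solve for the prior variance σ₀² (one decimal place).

σ₀² = 62.5

For the Normal–Normal model with known σ², precisions add: τ_n = τ₀ + n/σ².
So 1/σ₀² = 1/3.0323 − 23/73.3 = 0.329783 − 0.313779 = 0.016004.
Hence σ₀² = 1/0.016004 ≈ 62.5.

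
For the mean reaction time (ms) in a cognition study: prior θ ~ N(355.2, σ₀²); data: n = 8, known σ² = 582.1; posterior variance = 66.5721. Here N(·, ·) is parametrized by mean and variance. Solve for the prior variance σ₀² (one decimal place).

For the Normal–Normal model with known σ², precisions add: τ_n = τ₀ + n/σ².
So 1/σ₀² = 1/66.5721 − 8/582.1 = 0.015021 − 0.013743 = 0.001278.
Hence σ₀² = 1/0.001278 ≈ 782.5.

σ₀² = 782.5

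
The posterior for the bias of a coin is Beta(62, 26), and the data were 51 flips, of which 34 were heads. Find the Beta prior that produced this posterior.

Under Beta–binomial conjugacy the posterior parameters are (α+s, β+f).
So α = 62 − 34 = 28 and β = 26 − 17 = 9.

Beta(28, 9)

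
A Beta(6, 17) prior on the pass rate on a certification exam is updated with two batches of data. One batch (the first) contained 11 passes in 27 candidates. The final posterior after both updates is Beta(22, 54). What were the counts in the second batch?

Because Beta–binomial updating is additive in the counts, the combined data contributed (α_post−α_prior, β_post−β_prior) successes and failures.
Total across both batches: 22−6=16 passes, 54−17=37 failures.
Subtract the first batch: 16−11=5 passes and 37−16=21 failures.

5 passes and 21 failures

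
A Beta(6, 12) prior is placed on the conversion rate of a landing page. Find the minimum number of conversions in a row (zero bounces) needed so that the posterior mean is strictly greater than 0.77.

After k conversions and 0 bounces the posterior is Beta(6+k, 12), with mean (6+k)/(6+12+k).
Set (6+k)/(18+k) > 0.77 and solve: k > (0.77·18 − 6)/(1 − 0.77) = 34.174.
The smallest integer exceeding 34.174 is 35, and checking k=35: (41)/(53) = 0.7736 > 0.77.

k = 35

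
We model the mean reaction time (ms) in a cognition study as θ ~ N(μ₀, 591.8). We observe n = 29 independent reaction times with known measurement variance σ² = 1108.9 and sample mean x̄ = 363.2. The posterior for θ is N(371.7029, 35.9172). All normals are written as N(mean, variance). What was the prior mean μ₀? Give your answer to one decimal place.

μ₀ = 503.3

With known observation variance, the Normal–Normal posterior has precision τ_n = τ₀ + n/σ² and mean μ_n = (τ₀μ₀ + (n/σ²)x̄)/τ_n.
Here τ₀ = 1/591.8 = 0.001690 and τ_data = 29/1108.9 = 0.026152, so τ_n = 0.027842.
Rearranging for μ₀: μ₀ = (μ_n·τ_n − τ_data·x̄)/τ₀ = (371.7029·0.027842 − 0.026152·363.2) / 0.001690 = 0.850546/0.001690 ≈ 503.3.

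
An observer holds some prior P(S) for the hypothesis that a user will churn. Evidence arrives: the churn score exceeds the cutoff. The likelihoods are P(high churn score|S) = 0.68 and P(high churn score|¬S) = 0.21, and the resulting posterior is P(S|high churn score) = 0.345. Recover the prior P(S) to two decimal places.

P(S) = 0.14

Bayes' rule in odds form gives O(S|E) = O(S)·[P(E|S)/P(E|¬S)], hence O(S) = O(S|E)/LR.
Posterior odds = 0.345/(1−0.345) = 0.5267. LR = 0.68/0.21 = 3.2381.
Prior odds = 0.5267/3.2381 = 0.1627, so P(S) = 0.1627/(1+0.1627) ≈ 0.14.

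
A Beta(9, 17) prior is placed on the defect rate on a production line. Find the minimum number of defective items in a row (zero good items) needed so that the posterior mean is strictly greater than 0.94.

k = 258

After k defective items and 0 good items the posterior is Beta(9+k, 17), with mean (9+k)/(9+17+k).
Set (9+k)/(26+k) > 0.94 and solve: k > (0.94·26 − 9)/(1 − 0.94) = 257.333.
The smallest integer exceeding 257.333 is 258.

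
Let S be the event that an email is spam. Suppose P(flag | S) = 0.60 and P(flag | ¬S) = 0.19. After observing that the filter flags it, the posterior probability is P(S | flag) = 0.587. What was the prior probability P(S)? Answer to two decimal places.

P(S) = 0.31

In odds form, posterior odds = prior odds × likelihood ratio, so prior odds = posterior odds ÷ LR.
Posterior odds = 0.587/(1−0.587) = 1.4213. LR = 0.60/0.19 = 3.1579.
Prior odds = 1.4213/3.1579 = 0.4501, so P(S) = 0.4501/(1+0.4501) ≈ 0.31.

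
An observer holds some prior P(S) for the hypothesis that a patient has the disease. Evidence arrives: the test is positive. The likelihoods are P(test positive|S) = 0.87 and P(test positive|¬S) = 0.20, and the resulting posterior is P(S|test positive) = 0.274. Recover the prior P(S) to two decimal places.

In odds form, posterior odds = prior odds × likelihood ratio, so prior odds = posterior odds ÷ LR.
Posterior odds = 0.274/(1−0.274) = 0.3774. LR = 0.87/0.20 = 4.3500.
Prior odds = 0.3774/4.3500 = 0.0868, so P(S) = 0.0868/(1+0.0868) ≈ 0.08.

P(S) = 0.08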